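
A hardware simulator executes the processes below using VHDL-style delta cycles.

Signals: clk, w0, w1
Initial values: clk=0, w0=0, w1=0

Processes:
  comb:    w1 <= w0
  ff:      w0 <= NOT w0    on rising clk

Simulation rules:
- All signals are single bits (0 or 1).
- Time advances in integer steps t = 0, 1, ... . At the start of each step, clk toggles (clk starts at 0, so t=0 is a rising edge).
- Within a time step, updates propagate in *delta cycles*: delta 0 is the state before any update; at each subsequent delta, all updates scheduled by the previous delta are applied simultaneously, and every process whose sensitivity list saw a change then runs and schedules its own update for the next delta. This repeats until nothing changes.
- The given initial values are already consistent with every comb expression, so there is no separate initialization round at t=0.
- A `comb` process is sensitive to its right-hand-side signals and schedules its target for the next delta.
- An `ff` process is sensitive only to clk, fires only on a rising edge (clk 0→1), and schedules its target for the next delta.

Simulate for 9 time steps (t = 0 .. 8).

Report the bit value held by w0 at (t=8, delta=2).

t0.Δ0 w1=0 w0=0 clk=0
t0.Δ1 w1=0 w0=0 clk=1
t0.Δ2 w1=0 w0=1 clk=1
t0.Δ3 w1=1 w0=1 clk=1
t1.Δ0 w1=1 w0=1 clk=1
t1.Δ1 w1=1 w0=1 clk=0
t2.Δ0 w1=1 w0=1 clk=0
t2.Δ1 w1=1 w0=1 clk=1
t2.Δ2 w1=1 w0=0 clk=1
t2.Δ3 w1=0 w0=0 clk=1
t3.Δ0 w1=0 w0=0 clk=1
t3.Δ1 w1=0 w0=0 clk=0
t4.Δ0 w1=0 w0=0 clk=0
t4.Δ1 w1=0 w0=0 clk=1
t4.Δ2 w1=0 w0=1 clk=1
t4.Δ3 w1=1 w0=1 clk=1
t5.Δ0 w1=1 w0=1 clk=1
t5.Δ1 w1=1 w0=1 clk=0
t6.Δ0 w1=1 w0=1 clk=0
t6.Δ1 w1=1 w0=1 clk=1
t6.Δ2 w1=1 w0=0 clk=1
t6.Δ3 w1=0 w0=0 clk=1
t7.Δ0 w1=0 w0=0 clk=1
t7.Δ1 w1=0 w0=0 clk=0
t8.Δ0 w1=0 w0=0 clk=0
t8.Δ1 w1=0 w0=0 clk=1
t8.Δ2 w1=0 w0=1 clk=1
t8.Δ3 w1=1 w0=1 clk=1

1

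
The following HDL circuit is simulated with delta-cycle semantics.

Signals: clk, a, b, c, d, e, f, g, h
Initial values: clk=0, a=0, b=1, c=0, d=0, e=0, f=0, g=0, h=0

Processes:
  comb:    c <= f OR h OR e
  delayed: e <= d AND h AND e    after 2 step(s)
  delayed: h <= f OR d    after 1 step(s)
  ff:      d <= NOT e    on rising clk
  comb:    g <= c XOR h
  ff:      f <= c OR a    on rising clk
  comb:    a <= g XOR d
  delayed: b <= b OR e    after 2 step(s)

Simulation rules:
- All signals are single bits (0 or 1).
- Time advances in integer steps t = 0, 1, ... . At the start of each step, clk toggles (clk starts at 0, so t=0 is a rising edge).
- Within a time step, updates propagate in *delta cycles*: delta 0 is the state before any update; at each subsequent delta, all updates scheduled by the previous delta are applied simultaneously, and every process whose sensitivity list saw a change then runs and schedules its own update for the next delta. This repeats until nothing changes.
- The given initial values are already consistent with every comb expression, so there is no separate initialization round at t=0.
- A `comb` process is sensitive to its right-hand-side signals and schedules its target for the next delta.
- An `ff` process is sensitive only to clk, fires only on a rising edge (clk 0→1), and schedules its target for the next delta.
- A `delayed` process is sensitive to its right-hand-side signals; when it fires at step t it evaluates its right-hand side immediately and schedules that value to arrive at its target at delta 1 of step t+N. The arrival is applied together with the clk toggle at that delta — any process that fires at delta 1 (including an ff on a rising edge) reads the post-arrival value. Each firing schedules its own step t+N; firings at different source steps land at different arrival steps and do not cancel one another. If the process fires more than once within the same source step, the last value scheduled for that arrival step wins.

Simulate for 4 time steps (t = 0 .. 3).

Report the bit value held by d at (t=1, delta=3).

1

t=0 Δ0: d=0 a=0 b=1 e=0 clk=0 c=0 g=0 f=0 h=0
  Δ1: clk:0→1
  Δ2: d:0→1
  Δ3: a:0→1
  (3Δ to stable)
t=1 Δ0: d=1 a=1 b=1 e=0 clk=1 c=0 g=0 f=0 h=0
  Δ1: clk:1→0, h:0→1
  Δ2: c:0→1, g:0→1
  Δ3: a:1→0, g:1→0
  Δ4: a:0→1
  (4Δ to stable)
t=2 Δ0: d=1 a=1 b=1 e=0 clk=0 c=1 g=0 f=0 h=1
  Δ1: clk:0→1
  Δ2: f:0→1
  (2Δ to stable)
t=3 Δ0: d=1 a=1 b=1 e=0 clk=1 c=1 g=0 f=1 h=1
  Δ1: clk:1→0
  (1Δ to stable)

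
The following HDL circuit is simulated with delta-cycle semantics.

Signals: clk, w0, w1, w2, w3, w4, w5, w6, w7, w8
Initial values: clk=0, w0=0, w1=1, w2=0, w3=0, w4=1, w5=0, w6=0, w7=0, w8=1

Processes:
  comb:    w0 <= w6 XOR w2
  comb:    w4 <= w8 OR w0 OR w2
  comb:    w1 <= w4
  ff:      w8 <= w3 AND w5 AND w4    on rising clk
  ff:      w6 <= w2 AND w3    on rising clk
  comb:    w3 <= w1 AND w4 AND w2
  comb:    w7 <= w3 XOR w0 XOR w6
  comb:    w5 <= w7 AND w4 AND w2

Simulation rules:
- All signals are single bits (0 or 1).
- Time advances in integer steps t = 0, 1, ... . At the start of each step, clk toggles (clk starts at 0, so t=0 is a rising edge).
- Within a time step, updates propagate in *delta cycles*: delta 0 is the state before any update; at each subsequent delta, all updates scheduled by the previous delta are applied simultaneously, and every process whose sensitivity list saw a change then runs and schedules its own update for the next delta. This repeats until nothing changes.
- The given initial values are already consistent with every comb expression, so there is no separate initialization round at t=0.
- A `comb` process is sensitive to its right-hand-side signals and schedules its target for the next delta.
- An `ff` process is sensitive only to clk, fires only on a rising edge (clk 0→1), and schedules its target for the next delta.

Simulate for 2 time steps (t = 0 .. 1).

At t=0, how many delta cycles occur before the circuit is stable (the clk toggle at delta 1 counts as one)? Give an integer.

4

[bits: w8,w5,w6,w0,w4,w7,w2,clk,w1,w3]
t=0: Δ0=1000100010 Δ1=1000100110 Δ2=0000100110 Δ3=0000000110 Δ4=0000000100 | 4Δ
t=1: Δ0=0000000100 Δ1=0000000000 | 1Δ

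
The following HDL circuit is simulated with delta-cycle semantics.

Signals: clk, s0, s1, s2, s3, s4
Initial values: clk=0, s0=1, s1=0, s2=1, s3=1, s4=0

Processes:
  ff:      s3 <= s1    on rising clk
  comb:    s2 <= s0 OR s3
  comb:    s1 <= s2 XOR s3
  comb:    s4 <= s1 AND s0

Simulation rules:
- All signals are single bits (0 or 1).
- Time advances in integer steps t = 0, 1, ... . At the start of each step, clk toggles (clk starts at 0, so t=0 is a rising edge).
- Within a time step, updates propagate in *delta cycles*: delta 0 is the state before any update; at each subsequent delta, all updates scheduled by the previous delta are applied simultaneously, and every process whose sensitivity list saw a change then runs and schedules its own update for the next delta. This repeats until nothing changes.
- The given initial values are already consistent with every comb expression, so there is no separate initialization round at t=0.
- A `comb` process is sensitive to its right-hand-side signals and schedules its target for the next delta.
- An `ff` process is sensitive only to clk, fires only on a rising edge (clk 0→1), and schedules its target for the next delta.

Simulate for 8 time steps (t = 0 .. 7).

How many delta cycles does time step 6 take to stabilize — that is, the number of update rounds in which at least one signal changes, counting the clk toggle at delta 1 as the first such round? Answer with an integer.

t0.Δ0 clk=0 s4=0 s1=0 s0=1 s3=1 s2=1
t0.Δ1 clk=1 s4=0 s1=0 s0=1 s3=1 s2=1
t0.Δ2 clk=1 s4=0 s1=0 s0=1 s3=0 s2=1
t0.Δ3 clk=1 s4=0 s1=1 s0=1 s3=0 s2=1
t0.Δ4 clk=1 s4=1 s1=1 s0=1 s3=0 s2=1
t1.Δ0 clk=1 s4=1 s1=1 s0=1 s3=0 s2=1
t1.Δ1 clk=0 s4=1 s1=1 s0=1 s3=0 s2=1
t2.Δ0 clk=0 s4=1 s1=1 s0=1 s3=0 s2=1
t2.Δ1 clk=1 s4=1 s1=1 s0=1 s3=0 s2=1
t2.Δ2 clk=1 s4=1 s1=1 s0=1 s3=1 s2=1
t2.Δ3 clk=1 s4=1 s1=0 s0=1 s3=1 s2=1
t2.Δ4 clk=1 s4=0 s1=0 s0=1 s3=1 s2=1
t3.Δ0 clk=1 s4=0 s1=0 s0=1 s3=1 s2=1
t3.Δ1 clk=0 s4=0 s1=0 s0=1 s3=1 s2=1
t4.Δ0 clk=0 s4=0 s1=0 s0=1 s3=1 s2=1
t4.Δ1 clk=1 s4=0 s1=0 s0=1 s3=1 s2=1
t4.Δ2 clk=1 s4=0 s1=0 s0=1 s3=0 s2=1
t4.Δ3 clk=1 s4=0 s1=1 s0=1 s3=0 s2=1
t4.Δ4 clk=1 s4=1 s1=1 s0=1 s3=0 s2=1
t5.Δ0 clk=1 s4=1 s1=1 s0=1 s3=0 s2=1
t5.Δ1 clk=0 s4=1 s1=1 s0=1 s3=0 s2=1
t6.Δ0 clk=0 s4=1 s1=1 s0=1 s3=0 s2=1
t6.Δ1 clk=1 s4=1 s1=1 s0=1 s3=0 s2=1
t6.Δ2 clk=1 s4=1 s1=1 s0=1 s3=1 s2=1
t6.Δ3 clk=1 s4=1 s1=0 s0=1 s3=1 s2=1
t6.Δ4 clk=1 s4=0 s1=0 s0=1 s3=1 s2=1
t7.Δ0 clk=1 s4=0 s1=0 s0=1 s3=1 s2=1
t7.Δ1 clk=0 s4=0 s1=0 s0=1 s3=1 s2=1

4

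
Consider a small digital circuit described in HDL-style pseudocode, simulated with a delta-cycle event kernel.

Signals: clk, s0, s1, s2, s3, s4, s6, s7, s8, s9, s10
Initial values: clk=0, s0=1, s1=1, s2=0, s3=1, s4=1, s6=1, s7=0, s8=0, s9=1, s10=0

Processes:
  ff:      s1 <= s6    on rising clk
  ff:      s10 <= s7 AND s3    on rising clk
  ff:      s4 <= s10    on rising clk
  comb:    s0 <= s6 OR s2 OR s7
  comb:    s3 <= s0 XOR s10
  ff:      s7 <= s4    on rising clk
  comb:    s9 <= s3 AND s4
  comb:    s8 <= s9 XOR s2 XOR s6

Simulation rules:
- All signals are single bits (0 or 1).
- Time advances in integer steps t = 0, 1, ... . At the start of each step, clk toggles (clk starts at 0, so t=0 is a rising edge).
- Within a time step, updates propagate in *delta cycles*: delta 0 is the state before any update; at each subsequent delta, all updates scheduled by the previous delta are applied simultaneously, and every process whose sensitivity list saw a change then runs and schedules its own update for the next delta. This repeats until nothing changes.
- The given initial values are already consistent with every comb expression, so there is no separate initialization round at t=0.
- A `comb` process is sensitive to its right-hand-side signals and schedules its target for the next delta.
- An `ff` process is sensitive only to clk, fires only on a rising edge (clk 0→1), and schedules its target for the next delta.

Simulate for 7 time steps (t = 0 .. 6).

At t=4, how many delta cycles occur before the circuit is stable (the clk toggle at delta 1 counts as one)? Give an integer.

t0.Δ0 s9=1 s0=1 s3=1 s2=0 clk=0 s7=0 s4=1 s1=1 s6=1 s10=0 s8=0
t0.Δ1 s9=1 s0=1 s3=1 s2=0 clk=1 s7=0 s4=1 s1=1 s6=1 s10=0 s8=0
t0.Δ2 s9=1 s0=1 s3=1 s2=0 clk=1 s7=1 s4=0 s1=1 s6=1 s10=0 s8=0
t0.Δ3 s9=0 s0=1 s3=1 s2=0 clk=1 s7=1 s4=0 s1=1 s6=1 s10=0 s8=0
t0.Δ4 s9=0 s0=1 s3=1 s2=0 clk=1 s7=1 s4=0 s1=1 s6=1 s10=0 s8=1
t1.Δ0 s9=0 s0=1 s3=1 s2=0 clk=1 s7=1 s4=0 s1=1 s6=1 s10=0 s8=1
t1.Δ1 s9=0 s0=1 s3=1 s2=0 clk=0 s7=1 s4=0 s1=1 s6=1 s10=0 s8=1
t2.Δ0 s9=0 s0=1 s3=1 s2=0 clk=0 s7=1 s4=0 s1=1 s6=1 s10=0 s8=1
t2.Δ1 s9=0 s0=1 s3=1 s2=0 clk=1 s7=1 s4=0 s1=1 s6=1 s10=0 s8=1
t2.Δ2 s9=0 s0=1 s3=1 s2=0 clk=1 s7=0 s4=0 s1=1 s6=1 s10=1 s8=1
t2.Δ3 s9=0 s0=1 s3=0 s2=0 clk=1 s7=0 s4=0 s1=1 s6=1 s10=1 s8=1
t3.Δ0 s9=0 s0=1 s3=0 s2=0 clk=1 s7=0 s4=0 s1=1 s6=1 s10=1 s8=1
t3.Δ1 s9=0 s0=1 s3=0 s2=0 clk=0 s7=0 s4=0 s1=1 s6=1 s10=1 s8=1
t4.Δ0 s9=0 s0=1 s3=0 s2=0 clk=0 s7=0 s4=0 s1=1 s6=1 s10=1 s8=1
t4.Δ1 s9=0 s0=1 s3=0 s2=0 clk=1 s7=0 s4=0 s1=1 s6=1 s10=1 s8=1
t4.Δ2 s9=0 s0=1 s3=0 s2=0 clk=1 s7=0 s4=1 s1=1 s6=1 s10=0 s8=1
t4.Δ3 s9=0 s0=1 s3=1 s2=0 clk=1 s7=0 s4=1 s1=1 s6=1 s10=0 s8=1
t4.Δ4 s9=1 s0=1 s3=1 s2=0 clk=1 s7=0 s4=1 s1=1 s6=1 s10=0 s8=1
t4.Δ5 s9=1 s0=1 s3=1 s2=0 clk=1 s7=0 s4=1 s1=1 s6=1 s10=0 s8=0
t5.Δ0 s9=1 s0=1 s3=1 s2=0 clk=1 s7=0 s4=1 s1=1 s6=1 s10=0 s8=0
t5.Δ1 s9=1 s0=1 s3=1 s2=0 clk=0 s7=0 s4=1 s1=1 s6=1 s10=0 s8=0
t6.Δ0 s9=1 s0=1 s3=1 s2=0 clk=0 s7=0 s4=1 s1=1 s6=1 s10=0 s8=0
t6.Δ1 s9=1 s0=1 s3=1 s2=0 clk=1 s7=0 s4=1 s1=1 s6=1 s10=0 s8=0
t6.Δ2 s9=1 s0=1 s3=1 s2=0 clk=1 s7=1 s4=0 s1=1 s6=1 s10=0 s8=0
t6.Δ3 s9=0 s0=1 s3=1 s2=0 clk=1 s7=1 s4=0 s1=1 s6=1 s10=0 s8=0
t6.Δ4 s9=0 s0=1 s3=1 s2=0 clk=1 s7=1 s4=0 s1=1 s6=1 s10=0 s8=1

5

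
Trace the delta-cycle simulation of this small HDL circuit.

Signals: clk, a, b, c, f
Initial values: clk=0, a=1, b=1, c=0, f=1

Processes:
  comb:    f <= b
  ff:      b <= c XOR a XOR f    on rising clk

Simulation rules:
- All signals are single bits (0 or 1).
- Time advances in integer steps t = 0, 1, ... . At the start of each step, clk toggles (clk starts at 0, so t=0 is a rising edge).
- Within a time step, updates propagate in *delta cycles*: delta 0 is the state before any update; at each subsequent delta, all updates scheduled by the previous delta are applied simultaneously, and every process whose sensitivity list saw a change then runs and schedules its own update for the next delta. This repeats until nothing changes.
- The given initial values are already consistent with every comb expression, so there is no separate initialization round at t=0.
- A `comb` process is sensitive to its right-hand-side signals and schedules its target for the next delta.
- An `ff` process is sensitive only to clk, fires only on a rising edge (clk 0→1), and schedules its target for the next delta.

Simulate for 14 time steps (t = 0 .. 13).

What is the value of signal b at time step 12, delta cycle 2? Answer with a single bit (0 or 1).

[bits: a,b,f,c,clk]
t=0: Δ0=11100 Δ1=11101 Δ2=10101 Δ3=10001 | 3Δ
t=1: Δ0=10001 Δ1=10000 | 1Δ
t=2: Δ0=10000 Δ1=10001 Δ2=11001 Δ3=11101 | 3Δ
t=3: Δ0=11101 Δ1=11100 | 1Δ
t=4: Δ0=11100 Δ1=11101 Δ2=10101 Δ3=10001 | 3Δ
t=5: Δ0=10001 Δ1=10000 | 1Δ
t=6: Δ0=10000 Δ1=10001 Δ2=11001 Δ3=11101 | 3Δ
t=7: Δ0=11101 Δ1=11100 | 1Δ
t=8: Δ0=11100 Δ1=11101 Δ2=10101 Δ3=10001 | 3Δ
t=9: Δ0=10001 Δ1=10000 | 1Δ
t=10: Δ0=10000 Δ1=10001 Δ2=11001 Δ3=11101 | 3Δ
t=11: Δ0=11101 Δ1=11100 | 1Δ
t=12: Δ0=11100 Δ1=11101 Δ2=10101 Δ3=10001 | 3Δ
t=13: Δ0=10001 Δ1=10000 | 1Δ

0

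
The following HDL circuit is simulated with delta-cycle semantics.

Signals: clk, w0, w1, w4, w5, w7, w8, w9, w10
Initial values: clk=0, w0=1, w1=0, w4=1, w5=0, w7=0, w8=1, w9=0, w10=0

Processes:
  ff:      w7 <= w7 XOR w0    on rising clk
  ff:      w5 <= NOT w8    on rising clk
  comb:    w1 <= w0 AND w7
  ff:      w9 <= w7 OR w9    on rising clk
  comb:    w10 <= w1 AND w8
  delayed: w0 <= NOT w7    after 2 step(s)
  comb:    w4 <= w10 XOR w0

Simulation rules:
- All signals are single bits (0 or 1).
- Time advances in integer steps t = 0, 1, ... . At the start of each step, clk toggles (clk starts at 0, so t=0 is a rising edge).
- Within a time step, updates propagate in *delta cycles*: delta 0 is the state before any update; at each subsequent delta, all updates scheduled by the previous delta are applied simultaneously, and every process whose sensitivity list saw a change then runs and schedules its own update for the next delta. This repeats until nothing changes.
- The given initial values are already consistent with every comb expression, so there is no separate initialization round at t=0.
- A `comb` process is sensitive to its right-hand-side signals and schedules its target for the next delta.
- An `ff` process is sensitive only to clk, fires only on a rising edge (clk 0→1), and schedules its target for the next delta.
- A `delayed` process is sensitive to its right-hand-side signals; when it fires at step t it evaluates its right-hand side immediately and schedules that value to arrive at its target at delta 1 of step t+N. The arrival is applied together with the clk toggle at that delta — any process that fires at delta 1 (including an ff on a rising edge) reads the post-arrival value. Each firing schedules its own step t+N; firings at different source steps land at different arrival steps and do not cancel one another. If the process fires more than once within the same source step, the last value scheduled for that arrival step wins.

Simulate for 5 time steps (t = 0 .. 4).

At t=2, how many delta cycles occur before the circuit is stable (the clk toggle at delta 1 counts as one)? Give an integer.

4

t0.Δ0 w5=0 w9=0 w10=0 w4=1 w8=1 clk=0 w7=0 w0=1 w1=0
t0.Δ1 w5=0 w9=0 w10=0 w4=1 w8=1 clk=1 w7=0 w0=1 w1=0
t0.Δ2 w5=0 w9=0 w10=0 w4=1 w8=1 clk=1 w7=1 w0=1 w1=0
t0.Δ3 w5=0 w9=0 w10=0 w4=1 w8=1 clk=1 w7=1 w0=1 w1=1
t0.Δ4 w5=0 w9=0 w10=1 w4=1 w8=1 clk=1 w7=1 w0=1 w1=1
t0.Δ5 w5=0 w9=0 w10=1 w4=0 w8=1 clk=1 w7=1 w0=1 w1=1
t1.Δ0 w5=0 w9=0 w10=1 w4=0 w8=1 clk=1 w7=1 w0=1 w1=1
t1.Δ1 w5=0 w9=0 w10=1 w4=0 w8=1 clk=0 w7=1 w0=1 w1=1
t2.Δ0 w5=0 w9=0 w10=1 w4=0 w8=1 clk=0 w7=1 w0=1 w1=1
t2.Δ1 w5=0 w9=0 w10=1 w4=0 w8=1 clk=1 w7=1 w0=0 w1=1
t2.Δ2 w5=0 w9=1 w10=1 w4=1 w8=1 clk=1 w7=1 w0=0 w1=0
t2.Δ3 w5=0 w9=1 w10=0 w4=1 w8=1 clk=1 w7=1 w0=0 w1=0
t2.Δ4 w5=0 w9=1 w10=0 w4=0 w8=1 clk=1 w7=1 w0=0 w1=0
t3.Δ0 w5=0 w9=1 w10=0 w4=0 w8=1 clk=1 w7=1 w0=0 w1=0
t3.Δ1 w5=0 w9=1 w10=0 w4=0 w8=1 clk=0 w7=1 w0=0 w1=0
t4.Δ0 w5=0 w9=1 w10=0 w4=0 w8=1 clk=0 w7=1 w0=0 w1=0
t4.Δ1 w5=0 w9=1 w10=0 w4=0 w8=1 clk=1 w7=1 w0=0 w1=0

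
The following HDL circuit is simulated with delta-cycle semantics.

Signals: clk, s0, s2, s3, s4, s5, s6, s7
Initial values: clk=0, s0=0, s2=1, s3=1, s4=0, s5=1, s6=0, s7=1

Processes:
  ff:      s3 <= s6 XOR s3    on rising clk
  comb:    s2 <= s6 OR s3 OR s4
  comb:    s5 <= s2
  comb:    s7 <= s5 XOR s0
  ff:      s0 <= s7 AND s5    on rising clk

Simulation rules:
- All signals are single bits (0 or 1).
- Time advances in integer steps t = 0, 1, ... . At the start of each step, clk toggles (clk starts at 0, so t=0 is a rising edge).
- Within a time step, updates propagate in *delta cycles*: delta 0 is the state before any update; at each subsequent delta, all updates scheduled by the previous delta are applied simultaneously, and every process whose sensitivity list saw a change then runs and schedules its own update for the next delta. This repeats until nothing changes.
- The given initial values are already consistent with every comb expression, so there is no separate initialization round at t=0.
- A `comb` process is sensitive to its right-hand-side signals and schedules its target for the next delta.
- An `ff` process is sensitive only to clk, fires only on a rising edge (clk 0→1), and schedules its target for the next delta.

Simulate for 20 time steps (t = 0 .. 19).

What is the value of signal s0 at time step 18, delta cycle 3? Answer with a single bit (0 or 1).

[bits: clk,s6,s4,s0,s2,s3,s5,s7]
t=0: Δ0=00001111 Δ1=10001111 Δ2=10011111 Δ3=10011110 | 3Δ
t=1: Δ0=10011110 Δ1=00011110 | 1Δ
t=2: Δ0=00011110 Δ1=10011110 Δ2=10001110 Δ3=10001111 | 3Δ
t=3: Δ0=10001111 Δ1=00001111 | 1Δ
t=4: Δ0=00001111 Δ1=10001111 Δ2=10011111 Δ3=10011110 | 3Δ
t=5: Δ0=10011110 Δ1=00011110 | 1Δ
t=6: Δ0=00011110 Δ1=10011110 Δ2=10001110 Δ3=10001111 | 3Δ
t=7: Δ0=10001111 Δ1=00001111 | 1Δ
t=8: Δ0=00001111 Δ1=10001111 Δ2=10011111 Δ3=10011110 | 3Δ
t=9: Δ0=10011110 Δ1=00011110 | 1Δ
t=10: Δ0=00011110 Δ1=10011110 Δ2=10001110 Δ3=10001111 | 3Δ
t=11: Δ0=10001111 Δ1=00001111 | 1Δ
t=12: Δ0=00001111 Δ1=10001111 Δ2=10011111 Δ3=10011110 | 3Δ
t=13: Δ0=10011110 Δ1=00011110 | 1Δ
t=14: Δ0=00011110 Δ1=10011110 Δ2=10001110 Δ3=10001111 | 3Δ
t=15: Δ0=10001111 Δ1=00001111 | 1Δ
t=16: Δ0=00001111 Δ1=10001111 Δ2=10011111 Δ3=10011110 | 3Δ
t=17: Δ0=10011110 Δ1=00011110 | 1Δ
t=18: Δ0=00011110 Δ1=10011110 Δ2=10001110 Δ3=10001111 | 3Δ
t=19: Δ0=10001111 Δ1=00001111 | 1Δ

0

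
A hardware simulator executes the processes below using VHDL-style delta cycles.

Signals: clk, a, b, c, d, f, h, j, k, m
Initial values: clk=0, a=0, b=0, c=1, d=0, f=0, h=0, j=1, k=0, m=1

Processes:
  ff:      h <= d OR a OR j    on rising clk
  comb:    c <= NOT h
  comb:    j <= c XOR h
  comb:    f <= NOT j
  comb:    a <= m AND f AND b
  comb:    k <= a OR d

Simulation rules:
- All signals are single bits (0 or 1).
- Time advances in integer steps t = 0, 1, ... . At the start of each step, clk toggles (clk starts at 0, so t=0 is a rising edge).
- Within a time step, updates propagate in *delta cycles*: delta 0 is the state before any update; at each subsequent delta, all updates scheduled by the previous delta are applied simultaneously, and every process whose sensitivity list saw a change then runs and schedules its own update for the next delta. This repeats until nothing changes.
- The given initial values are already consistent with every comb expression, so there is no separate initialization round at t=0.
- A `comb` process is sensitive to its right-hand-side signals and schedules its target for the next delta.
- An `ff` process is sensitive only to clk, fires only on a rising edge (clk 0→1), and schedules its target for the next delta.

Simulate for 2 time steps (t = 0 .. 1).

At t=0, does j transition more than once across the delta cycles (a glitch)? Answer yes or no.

yes

[bits: j,f,m,b,clk,a,d,h,k,c]
t=0: Δ0=1010000001 Δ1=1010100001 Δ2=1010100101 Δ3=0010100100 Δ4=1110100100 Δ5=1010100100 | 5Δ
t=1: Δ0=1010100100 Δ1=1010000100 | 1Δ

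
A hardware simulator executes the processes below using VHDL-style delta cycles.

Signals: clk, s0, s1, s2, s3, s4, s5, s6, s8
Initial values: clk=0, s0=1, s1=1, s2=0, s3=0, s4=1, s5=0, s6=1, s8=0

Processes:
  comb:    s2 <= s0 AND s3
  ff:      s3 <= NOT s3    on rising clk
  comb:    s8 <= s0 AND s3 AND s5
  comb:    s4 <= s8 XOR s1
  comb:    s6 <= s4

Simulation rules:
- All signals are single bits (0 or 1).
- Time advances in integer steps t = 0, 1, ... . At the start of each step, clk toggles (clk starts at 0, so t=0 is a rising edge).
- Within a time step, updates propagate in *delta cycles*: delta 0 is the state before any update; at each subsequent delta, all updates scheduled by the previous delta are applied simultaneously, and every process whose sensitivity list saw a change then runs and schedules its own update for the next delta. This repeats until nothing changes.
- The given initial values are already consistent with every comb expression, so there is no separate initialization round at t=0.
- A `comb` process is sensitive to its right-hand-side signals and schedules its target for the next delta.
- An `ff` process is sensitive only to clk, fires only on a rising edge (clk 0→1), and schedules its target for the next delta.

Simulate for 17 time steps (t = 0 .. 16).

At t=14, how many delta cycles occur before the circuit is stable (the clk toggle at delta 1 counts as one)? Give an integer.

[bits: s1,s6,s3,s4,s5,clk,s0,s2,s8]
t=0: Δ0=110100100 Δ1=110101100 Δ2=111101100 Δ3=111101110 | 3Δ
t=1: Δ0=111101110 Δ1=111100110 | 1Δ
t=2: Δ0=111100110 Δ1=111101110 Δ2=110101110 Δ3=110101100 | 3Δ
t=3: Δ0=110101100 Δ1=110100100 | 1Δ
t=4: Δ0=110100100 Δ1=110101100 Δ2=111101100 Δ3=111101110 | 3Δ
t=5: Δ0=111101110 Δ1=111100110 | 1Δ
t=6: Δ0=111100110 Δ1=111101110 Δ2=110101110 Δ3=110101100 | 3Δ
t=7: Δ0=110101100 Δ1=110100100 | 1Δ
t=8: Δ0=110100100 Δ1=110101100 Δ2=111101100 Δ3=111101110 | 3Δ
t=9: Δ0=111101110 Δ1=111100110 | 1Δ
t=10: Δ0=111100110 Δ1=111101110 Δ2=110101110 Δ3=110101100 | 3Δ
t=11: Δ0=110101100 Δ1=110100100 | 1Δ
t=12: Δ0=110100100 Δ1=110101100 Δ2=111101100 Δ3=111101110 | 3Δ
t=13: Δ0=111101110 Δ1=111100110 | 1Δ
t=14: Δ0=111100110 Δ1=111101110 Δ2=110101110 Δ3=110101100 | 3Δ
t=15: Δ0=110101100 Δ1=110100100 | 1Δ
t=16: Δ0=110100100 Δ1=110101100 Δ2=111101100 Δ3=111101110 | 3Δ

3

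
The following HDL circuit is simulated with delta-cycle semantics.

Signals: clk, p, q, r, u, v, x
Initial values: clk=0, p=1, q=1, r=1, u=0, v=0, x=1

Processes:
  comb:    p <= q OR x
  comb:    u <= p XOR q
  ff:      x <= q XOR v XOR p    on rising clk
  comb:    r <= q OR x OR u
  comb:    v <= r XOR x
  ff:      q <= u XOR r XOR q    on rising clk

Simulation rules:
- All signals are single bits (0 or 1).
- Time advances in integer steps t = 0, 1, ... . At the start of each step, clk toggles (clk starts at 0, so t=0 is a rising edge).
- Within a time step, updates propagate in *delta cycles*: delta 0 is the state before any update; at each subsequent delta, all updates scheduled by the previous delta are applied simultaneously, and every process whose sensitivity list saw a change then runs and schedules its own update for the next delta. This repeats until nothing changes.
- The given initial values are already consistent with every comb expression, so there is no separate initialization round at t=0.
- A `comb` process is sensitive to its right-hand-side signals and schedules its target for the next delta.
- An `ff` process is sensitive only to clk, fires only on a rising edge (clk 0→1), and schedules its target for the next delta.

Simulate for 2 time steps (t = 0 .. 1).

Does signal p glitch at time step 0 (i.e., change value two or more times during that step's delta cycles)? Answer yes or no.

no

t=0 Δ0: v=0 x=1 u=0 p=1 clk=0 r=1 q=1
  Δ1: clk:0→1
  Δ2: x:1→0, q:1→0
  Δ3: v:0→1, u:0→1, p:1→0, r:1→0
  Δ4: v:1→0, u:1→0, r:0→1
  Δ5: v:0→1, r:1→0
  Δ6: v:1→0
  (6Δ to stable)
t=1 Δ0: v=0 x=0 u=0 p=0 clk=1 r=0 q=0
  Δ1: clk:1→0
  (1Δ to stable)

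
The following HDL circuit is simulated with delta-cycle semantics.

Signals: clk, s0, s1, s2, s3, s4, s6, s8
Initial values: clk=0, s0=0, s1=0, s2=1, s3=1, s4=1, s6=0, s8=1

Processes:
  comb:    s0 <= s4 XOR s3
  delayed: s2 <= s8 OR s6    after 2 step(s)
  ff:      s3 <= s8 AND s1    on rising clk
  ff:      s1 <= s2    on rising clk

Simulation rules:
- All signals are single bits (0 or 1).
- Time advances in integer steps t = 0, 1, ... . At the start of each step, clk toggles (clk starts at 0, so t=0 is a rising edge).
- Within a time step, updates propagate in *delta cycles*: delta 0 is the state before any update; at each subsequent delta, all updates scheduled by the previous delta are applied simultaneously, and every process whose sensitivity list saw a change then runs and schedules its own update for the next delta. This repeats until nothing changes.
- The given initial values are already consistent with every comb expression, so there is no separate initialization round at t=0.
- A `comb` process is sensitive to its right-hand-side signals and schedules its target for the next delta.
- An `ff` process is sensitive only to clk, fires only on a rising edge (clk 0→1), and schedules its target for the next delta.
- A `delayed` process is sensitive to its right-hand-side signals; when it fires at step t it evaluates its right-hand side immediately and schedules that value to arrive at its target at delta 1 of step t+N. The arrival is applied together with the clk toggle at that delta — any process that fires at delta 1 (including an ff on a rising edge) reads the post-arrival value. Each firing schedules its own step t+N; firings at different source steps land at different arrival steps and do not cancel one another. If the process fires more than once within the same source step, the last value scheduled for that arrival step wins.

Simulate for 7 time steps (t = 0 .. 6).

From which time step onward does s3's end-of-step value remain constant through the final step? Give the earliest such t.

t0.Δ0 s0=0 s8=1 s6=0 s4=1 s1=0 s3=1 clk=0 s2=1
t0.Δ1 s0=0 s8=1 s6=0 s4=1 s1=0 s3=1 clk=1 s2=1
t0.Δ2 s0=0 s8=1 s6=0 s4=1 s1=1 s3=0 clk=1 s2=1
t0.Δ3 s0=1 s8=1 s6=0 s4=1 s1=1 s3=0 clk=1 s2=1
t1.Δ0 s0=1 s8=1 s6=0 s4=1 s1=1 s3=0 clk=1 s2=1
t1.Δ1 s0=1 s8=1 s6=0 s4=1 s1=1 s3=0 clk=0 s2=1
t2.Δ0 s0=1 s8=1 s6=0 s4=1 s1=1 s3=0 clk=0 s2=1
t2.Δ1 s0=1 s8=1 s6=0 s4=1 s1=1 s3=0 clk=1 s2=1
t2.Δ2 s0=1 s8=1 s6=0 s4=1 s1=1 s3=1 clk=1 s2=1
t2.Δ3 s0=0 s8=1 s6=0 s4=1 s1=1 s3=1 clk=1 s2=1
t3.Δ0 s0=0 s8=1 s6=0 s4=1 s1=1 s3=1 clk=1 s2=1
t3.Δ1 s0=0 s8=1 s6=0 s4=1 s1=1 s3=1 clk=0 s2=1
t4.Δ0 s0=0 s8=1 s6=0 s4=1 s1=1 s3=1 clk=0 s2=1
t4.Δ1 s0=0 s8=1 s6=0 s4=1 s1=1 s3=1 clk=1 s2=1
t5.Δ0 s0=0 s8=1 s6=0 s4=1 s1=1 s3=1 clk=1 s2=1
t5.Δ1 s0=0 s8=1 s6=0 s4=1 s1=1 s3=1 clk=0 s2=1
t6.Δ0 s0=0 s8=1 s6=0 s4=1 s1=1 s3=1 clk=0 s2=1
t6.Δ1 s0=0 s8=1 s6=0 s4=1 s1=1 s3=1 clk=1 s2=1

2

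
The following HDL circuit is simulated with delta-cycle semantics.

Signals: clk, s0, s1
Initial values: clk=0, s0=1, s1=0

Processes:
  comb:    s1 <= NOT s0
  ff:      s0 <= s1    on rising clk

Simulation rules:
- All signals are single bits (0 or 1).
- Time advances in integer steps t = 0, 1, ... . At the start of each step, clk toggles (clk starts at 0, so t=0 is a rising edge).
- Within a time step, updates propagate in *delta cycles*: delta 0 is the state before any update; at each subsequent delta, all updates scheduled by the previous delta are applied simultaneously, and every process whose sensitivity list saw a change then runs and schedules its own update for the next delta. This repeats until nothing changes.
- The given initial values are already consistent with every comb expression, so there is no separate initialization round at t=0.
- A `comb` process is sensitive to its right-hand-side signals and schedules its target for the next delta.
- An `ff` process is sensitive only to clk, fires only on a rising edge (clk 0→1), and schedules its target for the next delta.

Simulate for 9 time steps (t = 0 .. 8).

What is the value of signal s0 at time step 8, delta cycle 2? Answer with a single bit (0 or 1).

0

t0.Δ0 s0=1 s1=0 clk=0
t0.Δ1 s0=1 s1=0 clk=1
t0.Δ2 s0=0 s1=0 clk=1
t0.Δ3 s0=0 s1=1 clk=1
t1.Δ0 s0=0 s1=1 clk=1
t1.Δ1 s0=0 s1=1 clk=0
t2.Δ0 s0=0 s1=1 clk=0
t2.Δ1 s0=0 s1=1 clk=1
t2.Δ2 s0=1 s1=1 clk=1
t2.Δ3 s0=1 s1=0 clk=1
t3.Δ0 s0=1 s1=0 clk=1
t3.Δ1 s0=1 s1=0 clk=0
t4.Δ0 s0=1 s1=0 clk=0
t4.Δ1 s0=1 s1=0 clk=1
t4.Δ2 s0=0 s1=0 clk=1
t4.Δ3 s0=0 s1=1 clk=1
t5.Δ0 s0=0 s1=1 clk=1
t5.Δ1 s0=0 s1=1 clk=0
t6.Δ0 s0=0 s1=1 clk=0
t6.Δ1 s0=0 s1=1 clk=1
t6.Δ2 s0=1 s1=1 clk=1
t6.Δ3 s0=1 s1=0 clk=1
t7.Δ0 s0=1 s1=0 clk=1
t7.Δ1 s0=1 s1=0 clk=0
t8.Δ0 s0=1 s1=0 clk=0
t8.Δ1 s0=1 s1=0 clk=1
t8.Δ2 s0=0 s1=0 clk=1
t8.Δ3 s0=0 s1=1 clk=1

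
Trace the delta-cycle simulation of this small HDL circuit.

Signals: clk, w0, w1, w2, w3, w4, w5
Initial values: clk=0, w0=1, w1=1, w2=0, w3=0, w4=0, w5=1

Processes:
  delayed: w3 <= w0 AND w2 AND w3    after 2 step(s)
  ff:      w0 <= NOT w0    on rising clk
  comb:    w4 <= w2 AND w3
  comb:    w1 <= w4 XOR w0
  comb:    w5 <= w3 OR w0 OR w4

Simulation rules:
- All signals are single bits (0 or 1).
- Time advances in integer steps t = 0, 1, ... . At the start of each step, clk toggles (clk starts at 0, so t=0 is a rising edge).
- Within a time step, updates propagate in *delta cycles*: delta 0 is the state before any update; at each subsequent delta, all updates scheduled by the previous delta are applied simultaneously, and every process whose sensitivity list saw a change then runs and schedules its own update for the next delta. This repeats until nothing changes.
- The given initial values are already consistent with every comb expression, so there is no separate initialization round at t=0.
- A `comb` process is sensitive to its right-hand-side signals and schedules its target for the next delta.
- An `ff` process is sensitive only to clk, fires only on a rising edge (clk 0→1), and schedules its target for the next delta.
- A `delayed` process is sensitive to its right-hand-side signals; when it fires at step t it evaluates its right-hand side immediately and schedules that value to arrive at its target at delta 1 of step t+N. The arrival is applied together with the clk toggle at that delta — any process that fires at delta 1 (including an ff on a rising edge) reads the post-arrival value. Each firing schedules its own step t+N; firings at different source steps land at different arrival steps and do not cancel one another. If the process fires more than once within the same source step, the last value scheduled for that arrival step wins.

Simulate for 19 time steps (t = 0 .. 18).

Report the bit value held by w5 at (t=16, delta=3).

0

t0.Δ0 w5=1 w2=0 w1=1 w0=1 w4=0 clk=0 w3=0
t0.Δ1 w5=1 w2=0 w1=1 w0=1 w4=0 clk=1 w3=0
t0.Δ2 w5=1 w2=0 w1=1 w0=0 w4=0 clk=1 w3=0
t0.Δ3 w5=0 w2=0 w1=0 w0=0 w4=0 clk=1 w3=0
t1.Δ0 w5=0 w2=0 w1=0 w0=0 w4=0 clk=1 w3=0
t1.Δ1 w5=0 w2=0 w1=0 w0=0 w4=0 clk=0 w3=0
t2.Δ0 w5=0 w2=0 w1=0 w0=0 w4=0 clk=0 w3=0
t2.Δ1 w5=0 w2=0 w1=0 w0=0 w4=0 clk=1 w3=0
t2.Δ2 w5=0 w2=0 w1=0 w0=1 w4=0 clk=1 w3=0
t2.Δ3 w5=1 w2=0 w1=1 w0=1 w4=0 clk=1 w3=0
t3.Δ0 w5=1 w2=0 w1=1 w0=1 w4=0 clk=1 w3=0
t3.Δ1 w5=1 w2=0 w1=1 w0=1 w4=0 clk=0 w3=0
t4.Δ0 w5=1 w2=0 w1=1 w0=1 w4=0 clk=0 w3=0
t4.Δ1 w5=1 w2=0 w1=1 w0=1 w4=0 clk=1 w3=0
t4.Δ2 w5=1 w2=0 w1=1 w0=0 w4=0 clk=1 w3=0
t4.Δ3 w5=0 w2=0 w1=0 w0=0 w4=0 clk=1 w3=0
t5.Δ0 w5=0 w2=0 w1=0 w0=0 w4=0 clk=1 w3=0
t5.Δ1 w5=0 w2=0 w1=0 w0=0 w4=0 clk=0 w3=0
t6.Δ0 w5=0 w2=0 w1=0 w0=0 w4=0 clk=0 w3=0
t6.Δ1 w5=0 w2=0 w1=0 w0=0 w4=0 clk=1 w3=0
t6.Δ2 w5=0 w2=0 w1=0 w0=1 w4=0 clk=1 w3=0
t6.Δ3 w5=1 w2=0 w1=1 w0=1 w4=0 clk=1 w3=0
t7.Δ0 w5=1 w2=0 w1=1 w0=1 w4=0 clk=1 w3=0
t7.Δ1 w5=1 w2=0 w1=1 w0=1 w4=0 clk=0 w3=0
t8.Δ0 w5=1 w2=0 w1=1 w0=1 w4=0 clk=0 w3=0
t8.Δ1 w5=1 w2=0 w1=1 w0=1 w4=0 clk=1 w3=0
t8.Δ2 w5=1 w2=0 w1=1 w0=0 w4=0 clk=1 w3=0
t8.Δ3 w5=0 w2=0 w1=0 w0=0 w4=0 clk=1 w3=0
t9.Δ0 w5=0 w2=0 w1=0 w0=0 w4=0 clk=1 w3=0
t9.Δ1 w5=0 w2=0 w1=0 w0=0 w4=0 clk=0 w3=0
t10.Δ0 w5=0 w2=0 w1=0 w0=0 w4=0 clk=0 w3=0
t10.Δ1 w5=0 w2=0 w1=0 w0=0 w4=0 clk=1 w3=0
t10.Δ2 w5=0 w2=0 w1=0 w0=1 w4=0 clk=1 w3=0
t10.Δ3 w5=1 w2=0 w1=1 w0=1 w4=0 clk=1 w3=0
t11.Δ0 w5=1 w2=0 w1=1 w0=1 w4=0 clk=1 w3=0
t11.Δ1 w5=1 w2=0 w1=1 w0=1 w4=0 clk=0 w3=0
t12.Δ0 w5=1 w2=0 w1=1 w0=1 w4=0 clk=0 w3=0
t12.Δ1 w5=1 w2=0 w1=1 w0=1 w4=0 clk=1 w3=0
t12.Δ2 w5=1 w2=0 w1=1 w0=0 w4=0 clk=1 w3=0
t12.Δ3 w5=0 w2=0 w1=0 w0=0 w4=0 clk=1 w3=0
t13.Δ0 w5=0 w2=0 w1=0 w0=0 w4=0 clk=1 w3=0
t13.Δ1 w5=0 w2=0 w1=0 w0=0 w4=0 clk=0 w3=0
t14.Δ0 w5=0 w2=0 w1=0 w0=0 w4=0 clk=0 w3=0
t14.Δ1 w5=0 w2=0 w1=0 w0=0 w4=0 clk=1 w3=0
t14.Δ2 w5=0 w2=0 w1=0 w0=1 w4=0 clk=1 w3=0
t14.Δ3 w5=1 w2=0 w1=1 w0=1 w4=0 clk=1 w3=0
t15.Δ0 w5=1 w2=0 w1=1 w0=1 w4=0 clk=1 w3=0
t15.Δ1 w5=1 w2=0 w1=1 w0=1 w4=0 clk=0 w3=0
t16.Δ0 w5=1 w2=0 w1=1 w0=1 w4=0 clk=0 w3=0
t16.Δ1 w5=1 w2=0 w1=1 w0=1 w4=0 clk=1 w3=0
t16.Δ2 w5=1 w2=0 w1=1 w0=0 w4=0 clk=1 w3=0
t16.Δ3 w5=0 w2=0 w1=0 w0=0 w4=0 clk=1 w3=0
t17.Δ0 w5=0 w2=0 w1=0 w0=0 w4=0 clk=1 w3=0
t17.Δ1 w5=0 w2=0 w1=0 w0=0 w4=0 clk=0 w3=0
t18.Δ0 w5=0 w2=0 w1=0 w0=0 w4=0 clk=0 w3=0
t18.Δ1 w5=0 w2=0 w1=0 w0=0 w4=0 clk=1 w3=0
t18.Δ2 w5=0 w2=0 w1=0 w0=1 w4=0 clk=1 w3=0
t18.Δ3 w5=1 w2=0 w1=1 w0=1 w4=0 clk=1 w3=0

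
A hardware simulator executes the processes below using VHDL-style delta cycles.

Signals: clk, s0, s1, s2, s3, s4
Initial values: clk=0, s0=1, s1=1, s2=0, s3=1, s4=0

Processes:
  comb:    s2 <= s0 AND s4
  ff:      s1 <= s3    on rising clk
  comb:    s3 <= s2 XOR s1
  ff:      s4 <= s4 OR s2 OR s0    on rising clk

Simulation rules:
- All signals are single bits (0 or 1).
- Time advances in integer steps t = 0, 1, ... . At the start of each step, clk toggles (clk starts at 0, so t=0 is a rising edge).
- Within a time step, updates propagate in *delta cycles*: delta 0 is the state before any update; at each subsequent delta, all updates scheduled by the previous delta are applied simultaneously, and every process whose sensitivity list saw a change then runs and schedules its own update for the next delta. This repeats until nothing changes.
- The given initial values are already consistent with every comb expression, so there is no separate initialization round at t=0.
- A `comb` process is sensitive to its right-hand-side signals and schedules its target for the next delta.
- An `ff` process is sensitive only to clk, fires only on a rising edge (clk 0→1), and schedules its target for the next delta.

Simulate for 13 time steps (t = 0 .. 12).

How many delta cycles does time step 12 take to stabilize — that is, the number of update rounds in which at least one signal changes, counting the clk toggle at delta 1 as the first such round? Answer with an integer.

t=0 Δ0: s0=1 s2=0 s4=0 s3=1 clk=0 s1=1
  Δ1: clk:0→1
  Δ2: s4:0→1
  Δ3: s2:0→1
  Δ4: s3:1→0
  (4Δ to stable)
t=1 Δ0: s0=1 s2=1 s4=1 s3=0 clk=1 s1=1
  Δ1: clk:1→0
  (1Δ to stable)
t=2 Δ0: s0=1 s2=1 s4=1 s3=0 clk=0 s1=1
  Δ1: clk:0→1
  Δ2: s1:1→0
  Δ3: s3:0→1
  (3Δ to stable)
t=3 Δ0: s0=1 s2=1 s4=1 s3=1 clk=1 s1=0
  Δ1: clk:1→0
  (1Δ to stable)
t=4 Δ0: s0=1 s2=1 s4=1 s3=1 clk=0 s1=0
  Δ1: clk:0→1
  Δ2: s1:0→1
  Δ3: s3:1→0
  (3Δ to stable)
t=5 Δ0: s0=1 s2=1 s4=1 s3=0 clk=1 s1=1
  Δ1: clk:1→0
  (1Δ to stable)
t=6 Δ0: s0=1 s2=1 s4=1 s3=0 clk=0 s1=1
  Δ1: clk:0→1
  Δ2: s1:1→0
  Δ3: s3:0→1
  (3Δ to stable)
t=7 Δ0: s0=1 s2=1 s4=1 s3=1 clk=1 s1=0
  Δ1: clk:1→0
  (1Δ to stable)
t=8 Δ0: s0=1 s2=1 s4=1 s3=1 clk=0 s1=0
  Δ1: clk:0→1
  Δ2: s1:0→1
  Δ3: s3:1→0
  (3Δ to stable)
t=9 Δ0: s0=1 s2=1 s4=1 s3=0 clk=1 s1=1
  Δ1: clk:1→0
  (1Δ to stable)
t=10 Δ0: s0=1 s2=1 s4=1 s3=0 clk=0 s1=1
  Δ1: clk:0→1
  Δ2: s1:1→0
  Δ3: s3:0→1
  (3Δ to stable)
t=11 Δ0: s0=1 s2=1 s4=1 s3=1 clk=1 s1=0
  Δ1: clk:1→0
  (1Δ to stable)
t=12 Δ0: s0=1 s2=1 s4=1 s3=1 clk=0 s1=0
  Δ1: clk:0→1
  Δ2: s1:0→1
  Δ3: s3:1→0
  (3Δ to stable)

3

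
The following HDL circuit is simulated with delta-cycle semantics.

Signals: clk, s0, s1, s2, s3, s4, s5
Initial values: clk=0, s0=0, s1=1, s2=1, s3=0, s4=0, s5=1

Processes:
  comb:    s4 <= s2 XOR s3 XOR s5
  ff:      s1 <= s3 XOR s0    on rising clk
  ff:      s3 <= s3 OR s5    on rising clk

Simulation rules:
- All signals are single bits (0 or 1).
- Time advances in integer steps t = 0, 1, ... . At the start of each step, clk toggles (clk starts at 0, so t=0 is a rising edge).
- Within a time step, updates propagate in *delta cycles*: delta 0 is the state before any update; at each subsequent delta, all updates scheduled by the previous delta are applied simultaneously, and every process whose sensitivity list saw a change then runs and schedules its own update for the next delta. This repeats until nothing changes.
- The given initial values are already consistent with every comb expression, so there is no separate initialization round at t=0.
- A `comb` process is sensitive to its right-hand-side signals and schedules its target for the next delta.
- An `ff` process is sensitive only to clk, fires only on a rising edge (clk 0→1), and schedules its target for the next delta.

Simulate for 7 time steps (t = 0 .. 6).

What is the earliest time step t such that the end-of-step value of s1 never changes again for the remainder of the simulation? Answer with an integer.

[bits: s4,s2,s1,s3,s5,s0,clk]
t=0: Δ0=0110100 Δ1=0110101 Δ2=0101101 Δ3=1101101 | 3Δ
t=1: Δ0=1101101 Δ1=1101100 | 1Δ
t=2: Δ0=1101100 Δ1=1101101 Δ2=1111101 | 2Δ
t=3: Δ0=1111101 Δ1=1111100 | 1Δ
t=4: Δ0=1111100 Δ1=1111101 | 1Δ
t=5: Δ0=1111101 Δ1=1111100 | 1Δ
t=6: Δ0=1111100 Δ1=1111101 | 1Δ

2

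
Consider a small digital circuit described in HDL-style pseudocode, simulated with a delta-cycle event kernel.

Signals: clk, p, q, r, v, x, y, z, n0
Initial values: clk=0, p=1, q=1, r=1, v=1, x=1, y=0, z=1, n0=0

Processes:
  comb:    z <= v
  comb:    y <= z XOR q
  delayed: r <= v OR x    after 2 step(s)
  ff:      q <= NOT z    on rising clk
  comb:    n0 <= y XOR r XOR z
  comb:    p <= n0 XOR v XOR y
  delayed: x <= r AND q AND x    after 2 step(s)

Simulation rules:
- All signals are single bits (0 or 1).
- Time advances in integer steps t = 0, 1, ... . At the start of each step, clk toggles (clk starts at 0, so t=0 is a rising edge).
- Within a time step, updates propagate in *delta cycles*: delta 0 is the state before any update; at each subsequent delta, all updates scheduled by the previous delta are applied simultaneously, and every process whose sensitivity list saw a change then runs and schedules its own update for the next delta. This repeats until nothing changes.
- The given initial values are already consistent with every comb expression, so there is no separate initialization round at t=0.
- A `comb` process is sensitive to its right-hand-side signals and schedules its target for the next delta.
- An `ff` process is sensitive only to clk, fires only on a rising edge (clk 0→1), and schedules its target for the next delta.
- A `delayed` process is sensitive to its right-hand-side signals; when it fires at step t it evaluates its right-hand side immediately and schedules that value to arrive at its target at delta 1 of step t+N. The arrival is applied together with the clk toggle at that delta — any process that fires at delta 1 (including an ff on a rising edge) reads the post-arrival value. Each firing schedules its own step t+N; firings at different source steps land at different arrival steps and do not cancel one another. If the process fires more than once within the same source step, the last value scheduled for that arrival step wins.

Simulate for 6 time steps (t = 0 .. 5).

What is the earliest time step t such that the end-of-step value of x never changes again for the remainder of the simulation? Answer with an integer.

t0.Δ0 q=1 clk=0 x=1 r=1 n0=0 y=0 v=1 z=1 p=1
t0.Δ1 q=1 clk=1 x=1 r=1 n0=0 y=0 v=1 z=1 p=1
t0.Δ2 q=0 clk=1 x=1 r=1 n0=0 y=0 v=1 z=1 p=1
t0.Δ3 q=0 clk=1 x=1 r=1 n0=0 y=1 v=1 z=1 p=1
t0.Δ4 q=0 clk=1 x=1 r=1 n0=1 y=1 v=1 z=1 p=0
t0.Δ5 q=0 clk=1 x=1 r=1 n0=1 y=1 v=1 z=1 p=1
t1.Δ0 q=0 clk=1 x=1 r=1 n0=1 y=1 v=1 z=1 p=1
t1.Δ1 q=0 clk=0 x=1 r=1 n0=1 y=1 v=1 z=1 p=1
t2.Δ0 q=0 clk=0 x=1 r=1 n0=1 y=1 v=1 z=1 p=1
t2.Δ1 q=0 clk=1 x=0 r=1 n0=1 y=1 v=1 z=1 p=1
t3.Δ0 q=0 clk=1 x=0 r=1 n0=1 y=1 v=1 z=1 p=1
t3.Δ1 q=0 clk=0 x=0 r=1 n0=1 y=1 v=1 z=1 p=1
t4.Δ0 q=0 clk=0 x=0 r=1 n0=1 y=1 v=1 z=1 p=1
t4.Δ1 q=0 clk=1 x=0 r=1 n0=1 y=1 v=1 z=1 p=1
t5.Δ0 q=0 clk=1 x=0 r=1 n0=1 y=1 v=1 z=1 p=1
t5.Δ1 q=0 clk=0 x=0 r=1 n0=1 y=1 v=1 z=1 p=1

2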